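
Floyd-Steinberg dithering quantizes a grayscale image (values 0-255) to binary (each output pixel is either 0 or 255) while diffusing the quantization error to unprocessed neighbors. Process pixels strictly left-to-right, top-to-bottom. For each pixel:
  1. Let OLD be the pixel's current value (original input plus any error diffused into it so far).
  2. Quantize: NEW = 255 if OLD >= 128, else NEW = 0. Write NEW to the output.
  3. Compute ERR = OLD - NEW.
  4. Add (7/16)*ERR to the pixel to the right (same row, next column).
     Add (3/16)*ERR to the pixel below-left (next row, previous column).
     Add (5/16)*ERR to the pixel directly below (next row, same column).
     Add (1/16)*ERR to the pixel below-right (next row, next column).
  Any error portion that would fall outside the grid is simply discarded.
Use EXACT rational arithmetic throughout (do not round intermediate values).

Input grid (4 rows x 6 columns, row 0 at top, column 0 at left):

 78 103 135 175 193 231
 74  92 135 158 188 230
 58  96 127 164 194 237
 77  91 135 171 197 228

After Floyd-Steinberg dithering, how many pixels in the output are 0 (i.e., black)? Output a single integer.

Answer: 10

Derivation:
(0,0): OLD=78 → NEW=0, ERR=78
(0,1): OLD=1097/8 → NEW=255, ERR=-943/8
(0,2): OLD=10679/128 → NEW=0, ERR=10679/128
(0,3): OLD=433153/2048 → NEW=255, ERR=-89087/2048
(0,4): OLD=5700615/32768 → NEW=255, ERR=-2655225/32768
(0,5): OLD=102523953/524288 → NEW=255, ERR=-31169487/524288
(1,0): OLD=9763/128 → NEW=0, ERR=9763/128
(1,1): OLD=111669/1024 → NEW=0, ERR=111669/1024
(1,2): OLD=6332697/32768 → NEW=255, ERR=-2023143/32768
(1,3): OLD=14079173/131072 → NEW=0, ERR=14079173/131072
(1,4): OLD=1642542415/8388608 → NEW=255, ERR=-496552625/8388608
(1,5): OLD=24220912505/134217728 → NEW=255, ERR=-10004608135/134217728
(2,0): OLD=1675799/16384 → NEW=0, ERR=1675799/16384
(2,1): OLD=88089773/524288 → NEW=255, ERR=-45603667/524288
(2,2): OLD=810400711/8388608 → NEW=0, ERR=810400711/8388608
(2,3): OLD=15091132623/67108864 → NEW=255, ERR=-2021627697/67108864
(2,4): OLD=332988078701/2147483648 → NEW=255, ERR=-214620251539/2147483648
(2,5): OLD=5713430109643/34359738368 → NEW=255, ERR=-3048303174197/34359738368
(3,0): OLD=777239655/8388608 → NEW=0, ERR=777239655/8388608
(3,1): OLD=8647704347/67108864 → NEW=255, ERR=-8465055973/67108864
(3,2): OLD=53106815201/536870912 → NEW=0, ERR=53106815201/536870912
(3,3): OLD=6602647482435/34359738368 → NEW=255, ERR=-2159085801405/34359738368
(3,4): OLD=32919345849763/274877906944 → NEW=0, ERR=32919345849763/274877906944
(3,5): OLD=1083786506315181/4398046511104 → NEW=255, ERR=-37715354016339/4398046511104
Output grid:
  Row 0: .#.###  (2 black, running=2)
  Row 1: ..#.##  (3 black, running=5)
  Row 2: .#.###  (2 black, running=7)
  Row 3: .#.#.#  (3 black, running=10)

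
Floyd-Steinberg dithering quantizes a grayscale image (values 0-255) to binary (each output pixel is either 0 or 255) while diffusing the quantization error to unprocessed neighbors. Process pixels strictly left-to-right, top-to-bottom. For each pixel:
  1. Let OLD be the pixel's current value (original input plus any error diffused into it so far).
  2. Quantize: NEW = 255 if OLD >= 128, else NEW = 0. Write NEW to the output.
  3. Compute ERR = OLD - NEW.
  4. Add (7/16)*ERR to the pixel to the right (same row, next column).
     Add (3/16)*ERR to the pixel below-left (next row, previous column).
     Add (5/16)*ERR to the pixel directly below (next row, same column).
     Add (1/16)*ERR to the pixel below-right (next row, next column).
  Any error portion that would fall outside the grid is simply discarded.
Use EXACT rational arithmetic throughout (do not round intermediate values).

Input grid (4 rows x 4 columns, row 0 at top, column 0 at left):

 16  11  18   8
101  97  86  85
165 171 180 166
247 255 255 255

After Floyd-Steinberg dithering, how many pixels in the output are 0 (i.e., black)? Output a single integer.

(0,0): OLD=16 → NEW=0, ERR=16
(0,1): OLD=18 → NEW=0, ERR=18
(0,2): OLD=207/8 → NEW=0, ERR=207/8
(0,3): OLD=2473/128 → NEW=0, ERR=2473/128
(1,0): OLD=875/8 → NEW=0, ERR=875/8
(1,1): OLD=10005/64 → NEW=255, ERR=-6315/64
(1,2): OLD=114001/2048 → NEW=0, ERR=114001/2048
(1,3): OLD=3834119/32768 → NEW=0, ERR=3834119/32768
(2,0): OLD=185015/1024 → NEW=255, ERR=-76105/1024
(2,1): OLD=4093461/32768 → NEW=0, ERR=4093461/32768
(2,2): OLD=17551903/65536 → NEW=255, ERR=840223/65536
(2,3): OLD=221934399/1048576 → NEW=255, ERR=-45452481/1048576
(3,0): OLD=129602719/524288 → NEW=255, ERR=-4090721/524288
(3,1): OLD=2419136465/8388608 → NEW=255, ERR=280041425/8388608
(3,2): OLD=36680619807/134217728 → NEW=255, ERR=2455099167/134217728
(3,3): OLD=537425213273/2147483648 → NEW=255, ERR=-10183116967/2147483648
Output grid:
  Row 0: ....  (4 black, running=4)
  Row 1: .#..  (3 black, running=7)
  Row 2: #.##  (1 black, running=8)
  Row 3: ####  (0 black, running=8)

Answer: 8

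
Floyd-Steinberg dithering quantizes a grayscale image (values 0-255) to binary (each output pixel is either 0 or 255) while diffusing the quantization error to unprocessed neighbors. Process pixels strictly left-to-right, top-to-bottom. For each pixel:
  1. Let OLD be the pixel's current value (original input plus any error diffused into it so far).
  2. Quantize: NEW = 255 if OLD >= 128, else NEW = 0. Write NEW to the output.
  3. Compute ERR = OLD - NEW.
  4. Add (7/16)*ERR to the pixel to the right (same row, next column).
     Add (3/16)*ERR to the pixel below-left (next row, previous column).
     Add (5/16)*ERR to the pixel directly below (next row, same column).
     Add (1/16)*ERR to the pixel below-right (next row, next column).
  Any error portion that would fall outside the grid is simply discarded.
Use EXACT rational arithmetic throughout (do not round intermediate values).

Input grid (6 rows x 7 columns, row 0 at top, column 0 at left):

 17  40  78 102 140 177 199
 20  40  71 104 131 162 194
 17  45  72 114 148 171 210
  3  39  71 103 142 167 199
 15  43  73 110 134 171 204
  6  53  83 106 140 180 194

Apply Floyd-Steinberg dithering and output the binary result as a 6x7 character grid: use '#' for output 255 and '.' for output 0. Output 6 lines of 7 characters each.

(0,0): OLD=17 → NEW=0, ERR=17
(0,1): OLD=759/16 → NEW=0, ERR=759/16
(0,2): OLD=25281/256 → NEW=0, ERR=25281/256
(0,3): OLD=594759/4096 → NEW=255, ERR=-449721/4096
(0,4): OLD=6026993/65536 → NEW=0, ERR=6026993/65536
(0,5): OLD=227786903/1048576 → NEW=255, ERR=-39599977/1048576
(0,6): OLD=3061466145/16777216 → NEW=255, ERR=-1216723935/16777216
(1,0): OLD=8757/256 → NEW=0, ERR=8757/256
(1,1): OLD=183027/2048 → NEW=0, ERR=183027/2048
(1,2): OLD=8083055/65536 → NEW=0, ERR=8083055/65536
(1,3): OLD=38552131/262144 → NEW=255, ERR=-28294589/262144
(1,4): OLD=1653797737/16777216 → NEW=0, ERR=1653797737/16777216
(1,5): OLD=24893934137/134217728 → NEW=255, ERR=-9331586503/134217728
(1,6): OLD=297552967735/2147483648 → NEW=255, ERR=-250055362505/2147483648
(2,0): OLD=1456417/32768 → NEW=0, ERR=1456417/32768
(2,1): OLD=123351035/1048576 → NEW=0, ERR=123351035/1048576
(2,2): OLD=2472235953/16777216 → NEW=255, ERR=-1805954127/16777216
(2,3): OLD=7968174953/134217728 → NEW=0, ERR=7968174953/134217728
(2,4): OLD=198637562489/1073741824 → NEW=255, ERR=-75166602631/1073741824
(2,5): OLD=3538175926675/34359738368 → NEW=0, ERR=3538175926675/34359738368
(2,6): OLD=117822637258037/549755813888 → NEW=255, ERR=-22365095283403/549755813888
(3,0): OLD=653411473/16777216 → NEW=0, ERR=653411473/16777216
(3,1): OLD=10119384509/134217728 → NEW=0, ERR=10119384509/134217728
(3,2): OLD=95381161415/1073741824 → NEW=0, ERR=95381161415/1073741824
(3,3): OLD=603710195489/4294967296 → NEW=255, ERR=-491506464991/4294967296
(3,4): OLD=51168687679633/549755813888 → NEW=0, ERR=51168687679633/549755813888
(3,5): OLD=1002300918101443/4398046511104 → NEW=255, ERR=-119200942230077/4398046511104
(3,6): OLD=12727256203022877/70368744177664 → NEW=255, ERR=-5216773562281443/70368744177664
(4,0): OLD=88706867167/2147483648 → NEW=0, ERR=88706867167/2147483648
(4,1): OLD=3563891217747/34359738368 → NEW=0, ERR=3563891217747/34359738368
(4,2): OLD=71134806038973/549755813888 → NEW=255, ERR=-69052926502467/549755813888
(4,3): OLD=185988413507375/4398046511104 → NEW=0, ERR=185988413507375/4398046511104
(4,4): OLD=5958586337351453/35184372088832 → NEW=255, ERR=-3013428545300707/35184372088832
(4,5): OLD=131704080393621341/1125899906842624 → NEW=0, ERR=131704080393621341/1125899906842624
(4,6): OLD=4149008532496258971/18014398509481984 → NEW=255, ERR=-444663087421646949/18014398509481984
(5,0): OLD=21086757909929/549755813888 → NEW=0, ERR=21086757909929/549755813888
(5,1): OLD=357230855726819/4398046511104 → NEW=0, ERR=357230855726819/4398046511104
(5,2): OLD=3296624006564453/35184372088832 → NEW=0, ERR=3296624006564453/35184372088832
(5,3): OLD=38364463358422617/281474976710656 → NEW=255, ERR=-33411655702794663/281474976710656
(5,4): OLD=1547066139439866099/18014398509481984 → NEW=0, ERR=1547066139439866099/18014398509481984
(5,5): OLD=35185196218708990531/144115188075855872 → NEW=255, ERR=-1564176740634256829/144115188075855872
(5,6): OLD=435455905396534482573/2305843009213693952 → NEW=255, ERR=-152534061952957475187/2305843009213693952
Row 0: ...#.##
Row 1: ...#.##
Row 2: ..#.#.#
Row 3: ...#.##
Row 4: ..#.#.#
Row 5: ...#.##

Answer: ...#.##
...#.##
..#.#.#
...#.##
..#.#.#
...#.##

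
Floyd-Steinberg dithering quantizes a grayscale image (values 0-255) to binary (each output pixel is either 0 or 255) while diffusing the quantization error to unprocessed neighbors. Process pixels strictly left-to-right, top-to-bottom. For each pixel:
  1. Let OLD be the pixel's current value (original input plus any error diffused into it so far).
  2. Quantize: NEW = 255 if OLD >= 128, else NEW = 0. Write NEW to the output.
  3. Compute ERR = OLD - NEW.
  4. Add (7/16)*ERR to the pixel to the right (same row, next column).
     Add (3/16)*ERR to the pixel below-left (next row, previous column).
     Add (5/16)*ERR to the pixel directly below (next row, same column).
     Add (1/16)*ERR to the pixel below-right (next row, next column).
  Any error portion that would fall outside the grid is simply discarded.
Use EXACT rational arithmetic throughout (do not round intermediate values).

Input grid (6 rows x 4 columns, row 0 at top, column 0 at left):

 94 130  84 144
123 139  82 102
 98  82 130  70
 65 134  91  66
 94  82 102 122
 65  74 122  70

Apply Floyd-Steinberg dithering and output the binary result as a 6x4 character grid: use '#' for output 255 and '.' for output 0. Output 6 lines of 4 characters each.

Answer: .#.#
#...
.##.
...#
#.#.
..#.

Derivation:
(0,0): OLD=94 → NEW=0, ERR=94
(0,1): OLD=1369/8 → NEW=255, ERR=-671/8
(0,2): OLD=6055/128 → NEW=0, ERR=6055/128
(0,3): OLD=337297/2048 → NEW=255, ERR=-184943/2048
(1,0): OLD=17491/128 → NEW=255, ERR=-15149/128
(1,1): OLD=77573/1024 → NEW=0, ERR=77573/1024
(1,2): OLD=3530793/32768 → NEW=0, ERR=3530793/32768
(1,3): OLD=64947567/524288 → NEW=0, ERR=64947567/524288
(2,0): OLD=1232391/16384 → NEW=0, ERR=1232391/16384
(2,1): OLD=79371005/524288 → NEW=255, ERR=-54322435/524288
(2,2): OLD=153410689/1048576 → NEW=255, ERR=-113976191/1048576
(2,3): OLD=1139032829/16777216 → NEW=0, ERR=1139032829/16777216
(3,0): OLD=579474775/8388608 → NEW=0, ERR=579474775/8388608
(3,1): OLD=15591259785/134217728 → NEW=0, ERR=15591259785/134217728
(3,2): OLD=245045312759/2147483648 → NEW=0, ERR=245045312759/2147483648
(3,3): OLD=4478617692993/34359738368 → NEW=255, ERR=-4283115590847/34359738368
(4,0): OLD=294995224267/2147483648 → NEW=255, ERR=-252613105973/2147483648
(4,1): OLD=1589994533921/17179869184 → NEW=0, ERR=1589994533921/17179869184
(4,2): OLD=89080657244609/549755813888 → NEW=255, ERR=-51107075296831/549755813888
(4,3): OLD=435456174430103/8796093022208 → NEW=0, ERR=435456174430103/8796093022208
(5,0): OLD=12532523314203/274877906944 → NEW=0, ERR=12532523314203/274877906944
(5,1): OLD=862775154450013/8796093022208 → NEW=0, ERR=862775154450013/8796093022208
(5,2): OLD=663789980044109/4398046511104 → NEW=255, ERR=-457711880287411/4398046511104
(5,3): OLD=4803225528250425/140737488355328 → NEW=0, ERR=4803225528250425/140737488355328
Row 0: .#.#
Row 1: #...
Row 2: .##.
Row 3: ...#
Row 4: #.#.
Row 5: ..#.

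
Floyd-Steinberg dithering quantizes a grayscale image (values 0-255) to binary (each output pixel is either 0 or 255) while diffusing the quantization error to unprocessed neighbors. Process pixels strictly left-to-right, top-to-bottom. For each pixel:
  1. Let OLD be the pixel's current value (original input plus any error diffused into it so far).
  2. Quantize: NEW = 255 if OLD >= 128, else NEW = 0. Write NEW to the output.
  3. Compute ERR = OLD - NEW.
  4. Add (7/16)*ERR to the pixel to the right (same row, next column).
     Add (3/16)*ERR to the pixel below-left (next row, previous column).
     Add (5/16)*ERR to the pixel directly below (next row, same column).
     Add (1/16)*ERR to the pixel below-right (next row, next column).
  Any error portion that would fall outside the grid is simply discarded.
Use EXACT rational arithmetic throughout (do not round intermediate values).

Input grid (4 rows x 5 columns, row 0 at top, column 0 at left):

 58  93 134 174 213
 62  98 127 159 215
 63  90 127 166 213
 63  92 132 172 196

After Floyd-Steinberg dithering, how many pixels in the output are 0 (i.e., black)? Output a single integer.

(0,0): OLD=58 → NEW=0, ERR=58
(0,1): OLD=947/8 → NEW=0, ERR=947/8
(0,2): OLD=23781/128 → NEW=255, ERR=-8859/128
(0,3): OLD=294339/2048 → NEW=255, ERR=-227901/2048
(0,4): OLD=5384277/32768 → NEW=255, ERR=-2971563/32768
(1,0): OLD=13097/128 → NEW=0, ERR=13097/128
(1,1): OLD=174495/1024 → NEW=255, ERR=-86625/1024
(1,2): OLD=1798795/32768 → NEW=0, ERR=1798795/32768
(1,3): OLD=16634671/131072 → NEW=0, ERR=16634671/131072
(1,4): OLD=493313453/2097152 → NEW=255, ERR=-41460307/2097152
(2,0): OLD=1296197/16384 → NEW=0, ERR=1296197/16384
(2,1): OLD=60221895/524288 → NEW=0, ERR=60221895/524288
(2,2): OLD=1786074133/8388608 → NEW=255, ERR=-353020907/8388608
(2,3): OLD=25095059055/134217728 → NEW=255, ERR=-9130461585/134217728
(2,4): OLD=397267390793/2147483648 → NEW=255, ERR=-150340939447/2147483648
(3,0): OLD=916539509/8388608 → NEW=0, ERR=916539509/8388608
(3,1): OLD=11593074641/67108864 → NEW=255, ERR=-5519685679/67108864
(3,2): OLD=165975989835/2147483648 → NEW=0, ERR=165975989835/2147483648
(3,3): OLD=724984228851/4294967296 → NEW=255, ERR=-370232431629/4294967296
(3,4): OLD=9081806253663/68719476736 → NEW=255, ERR=-8441660314017/68719476736
Output grid:
  Row 0: ..###  (2 black, running=2)
  Row 1: .#..#  (3 black, running=5)
  Row 2: ..###  (2 black, running=7)
  Row 3: .#.##  (2 black, running=9)

Answer: 9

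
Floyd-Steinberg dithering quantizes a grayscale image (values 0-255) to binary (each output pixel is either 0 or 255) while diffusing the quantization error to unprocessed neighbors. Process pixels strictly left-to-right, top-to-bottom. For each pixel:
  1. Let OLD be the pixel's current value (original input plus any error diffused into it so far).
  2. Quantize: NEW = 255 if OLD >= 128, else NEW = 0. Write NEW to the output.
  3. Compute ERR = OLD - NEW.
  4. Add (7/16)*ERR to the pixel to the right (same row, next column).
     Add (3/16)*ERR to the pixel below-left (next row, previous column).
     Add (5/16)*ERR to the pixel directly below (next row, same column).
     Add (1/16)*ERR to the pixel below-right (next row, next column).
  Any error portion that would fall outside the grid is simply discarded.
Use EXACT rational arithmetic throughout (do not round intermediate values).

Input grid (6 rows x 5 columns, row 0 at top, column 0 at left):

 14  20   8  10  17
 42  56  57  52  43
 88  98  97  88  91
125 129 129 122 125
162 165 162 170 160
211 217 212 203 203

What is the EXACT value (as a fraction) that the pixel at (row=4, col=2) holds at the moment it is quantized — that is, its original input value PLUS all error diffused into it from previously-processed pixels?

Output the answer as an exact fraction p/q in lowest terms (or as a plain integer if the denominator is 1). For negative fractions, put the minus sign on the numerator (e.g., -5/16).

Answer: 101246606790663/549755813888

Derivation:
(0,0): OLD=14 → NEW=0, ERR=14
(0,1): OLD=209/8 → NEW=0, ERR=209/8
(0,2): OLD=2487/128 → NEW=0, ERR=2487/128
(0,3): OLD=37889/2048 → NEW=0, ERR=37889/2048
(0,4): OLD=822279/32768 → NEW=0, ERR=822279/32768
(1,0): OLD=6563/128 → NEW=0, ERR=6563/128
(1,1): OLD=93301/1024 → NEW=0, ERR=93301/1024
(1,2): OLD=3540121/32768 → NEW=0, ERR=3540121/32768
(1,3): OLD=14544613/131072 → NEW=0, ERR=14544613/131072
(1,4): OLD=210860303/2097152 → NEW=0, ERR=210860303/2097152
(2,0): OLD=1984215/16384 → NEW=0, ERR=1984215/16384
(2,1): OLD=106387885/524288 → NEW=255, ERR=-27305555/524288
(2,2): OLD=1128071239/8388608 → NEW=255, ERR=-1011023801/8388608
(2,3): OLD=12824864229/134217728 → NEW=0, ERR=12824864229/134217728
(2,4): OLD=367564042243/2147483648 → NEW=255, ERR=-180044287997/2147483648
(3,0): OLD=1284133735/8388608 → NEW=255, ERR=-854961305/8388608
(3,1): OLD=3563880027/67108864 → NEW=0, ERR=3563880027/67108864
(3,2): OLD=277522177497/2147483648 → NEW=255, ERR=-270086152743/2147483648
(3,3): OLD=316039899121/4294967296 → NEW=0, ERR=316039899121/4294967296
(3,4): OLD=9412166661205/68719476736 → NEW=255, ERR=-8111299906475/68719476736
(4,0): OLD=150439363369/1073741824 → NEW=255, ERR=-123364801751/1073741824
(4,1): OLD=3483341858217/34359738368 → NEW=0, ERR=3483341858217/34359738368
(4,2): OLD=101246606790663/549755813888 → NEW=255, ERR=-38941125750777/549755813888
Target (4,2): original=162, with diffused error = 101246606790663/549755813888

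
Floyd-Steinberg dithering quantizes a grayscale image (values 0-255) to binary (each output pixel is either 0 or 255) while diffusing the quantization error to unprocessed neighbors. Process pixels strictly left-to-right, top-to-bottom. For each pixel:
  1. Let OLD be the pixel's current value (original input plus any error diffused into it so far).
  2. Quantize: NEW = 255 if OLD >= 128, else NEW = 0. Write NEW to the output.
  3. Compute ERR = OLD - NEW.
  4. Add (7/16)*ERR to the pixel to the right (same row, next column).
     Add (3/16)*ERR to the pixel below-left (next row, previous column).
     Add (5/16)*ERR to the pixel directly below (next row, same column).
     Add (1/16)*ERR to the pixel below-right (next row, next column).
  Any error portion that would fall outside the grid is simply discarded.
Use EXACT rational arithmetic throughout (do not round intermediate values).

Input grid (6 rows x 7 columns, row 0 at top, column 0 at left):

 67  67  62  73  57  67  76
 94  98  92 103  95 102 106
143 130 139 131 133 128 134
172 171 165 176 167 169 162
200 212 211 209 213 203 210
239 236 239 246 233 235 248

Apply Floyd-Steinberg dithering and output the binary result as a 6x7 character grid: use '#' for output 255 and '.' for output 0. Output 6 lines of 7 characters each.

(0,0): OLD=67 → NEW=0, ERR=67
(0,1): OLD=1541/16 → NEW=0, ERR=1541/16
(0,2): OLD=26659/256 → NEW=0, ERR=26659/256
(0,3): OLD=485621/4096 → NEW=0, ERR=485621/4096
(0,4): OLD=7134899/65536 → NEW=0, ERR=7134899/65536
(0,5): OLD=120198885/1048576 → NEW=0, ERR=120198885/1048576
(0,6): OLD=2116460611/16777216 → NEW=0, ERR=2116460611/16777216
(1,0): OLD=34047/256 → NEW=255, ERR=-31233/256
(1,1): OLD=201593/2048 → NEW=0, ERR=201593/2048
(1,2): OLD=12835693/65536 → NEW=255, ERR=-3875987/65536
(1,3): OLD=36987625/262144 → NEW=255, ERR=-29859095/262144
(1,4): OLD=1813488411/16777216 → NEW=0, ERR=1813488411/16777216
(1,5): OLD=28933331083/134217728 → NEW=255, ERR=-5292189557/134217728
(1,6): OLD=290631821509/2147483648 → NEW=255, ERR=-256976508731/2147483648
(2,0): OLD=4041283/32768 → NEW=0, ERR=4041283/32768
(2,1): OLD=205524113/1048576 → NEW=255, ERR=-61862767/1048576
(2,2): OLD=1333821171/16777216 → NEW=0, ERR=1333821171/16777216
(2,3): OLD=19697547547/134217728 → NEW=255, ERR=-14527973093/134217728
(2,4): OLD=112647312331/1073741824 → NEW=0, ERR=112647312331/1073741824
(2,5): OLD=5012930709593/34359738368 → NEW=255, ERR=-3748802574247/34359738368
(2,6): OLD=25512739816191/549755813888 → NEW=0, ERR=25512739816191/549755813888
(3,0): OLD=3346698131/16777216 → NEW=255, ERR=-931491949/16777216
(3,1): OLD=20251799191/134217728 → NEW=255, ERR=-13973721449/134217728
(3,2): OLD=129184622581/1073741824 → NEW=0, ERR=129184622581/1073741824
(3,3): OLD=942534225667/4294967296 → NEW=255, ERR=-152682434813/4294967296
(3,4): OLD=86317005708179/549755813888 → NEW=255, ERR=-53870726833261/549755813888
(3,5): OLD=471877035171305/4398046511104 → NEW=0, ERR=471877035171305/4398046511104
(3,6): OLD=15243538666124727/70368744177664 → NEW=255, ERR=-2700491099179593/70368744177664
(4,0): OLD=350315887293/2147483648 → NEW=255, ERR=-197292442947/2147483648
(4,1): OLD=5441196483481/34359738368 → NEW=255, ERR=-3320536800359/34359738368
(4,2): OLD=106182607614359/549755813888 → NEW=255, ERR=-34005124927081/549755813888
(4,3): OLD=703580577566637/4398046511104 → NEW=255, ERR=-417921282764883/4398046511104
(4,4): OLD=5583774374711607/35184372088832 → NEW=255, ERR=-3388240507940553/35184372088832
(4,5): OLD=203875550459393143/1125899906842624 → NEW=255, ERR=-83228925785475977/1125899906842624
(4,6): OLD=3105182439562371441/18014398509481984 → NEW=255, ERR=-1488489180355534479/18014398509481984
(5,0): OLD=105646633682395/549755813888 → NEW=255, ERR=-34541098859045/549755813888
(5,1): OLD=707962538511689/4398046511104 → NEW=255, ERR=-413539321819831/4398046511104
(5,2): OLD=5442178524949519/35184372088832 → NEW=255, ERR=-3529836357702641/35184372088832
(5,3): OLD=42359466603987051/281474976710656 → NEW=255, ERR=-29416652457230229/281474976710656
(5,4): OLD=2474895476892129401/18014398509481984 → NEW=255, ERR=-2118776143025776519/18014398509481984
(5,5): OLD=20022072325250789737/144115188075855872 → NEW=255, ERR=-16727300634092457623/144115188075855872
(5,6): OLD=384565092131586592519/2305843009213693952 → NEW=255, ERR=-203424875217905365241/2305843009213693952
Row 0: .......
Row 1: #.##.##
Row 2: .#.#.#.
Row 3: ##.##.#
Row 4: #######
Row 5: #######

Answer: .......
#.##.##
.#.#.#.
##.##.#
#######
#######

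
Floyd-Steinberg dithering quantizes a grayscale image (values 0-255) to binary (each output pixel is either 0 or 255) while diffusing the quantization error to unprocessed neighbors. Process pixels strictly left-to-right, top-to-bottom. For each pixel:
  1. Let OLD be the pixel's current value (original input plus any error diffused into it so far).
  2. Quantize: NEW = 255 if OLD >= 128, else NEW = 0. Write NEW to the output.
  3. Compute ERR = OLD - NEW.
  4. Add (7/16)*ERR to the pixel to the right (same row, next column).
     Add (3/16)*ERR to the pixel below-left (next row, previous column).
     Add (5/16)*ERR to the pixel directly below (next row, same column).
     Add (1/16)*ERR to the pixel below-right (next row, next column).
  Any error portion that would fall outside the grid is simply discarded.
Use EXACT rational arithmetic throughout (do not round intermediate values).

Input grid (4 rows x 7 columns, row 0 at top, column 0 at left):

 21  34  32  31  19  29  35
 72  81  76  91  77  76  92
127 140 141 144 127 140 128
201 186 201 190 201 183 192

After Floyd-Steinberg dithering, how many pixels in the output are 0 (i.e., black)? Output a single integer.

Answer: 15

Derivation:
(0,0): OLD=21 → NEW=0, ERR=21
(0,1): OLD=691/16 → NEW=0, ERR=691/16
(0,2): OLD=13029/256 → NEW=0, ERR=13029/256
(0,3): OLD=218179/4096 → NEW=0, ERR=218179/4096
(0,4): OLD=2772437/65536 → NEW=0, ERR=2772437/65536
(0,5): OLD=49815763/1048576 → NEW=0, ERR=49815763/1048576
(0,6): OLD=935912901/16777216 → NEW=0, ERR=935912901/16777216
(1,0): OLD=22185/256 → NEW=0, ERR=22185/256
(1,1): OLD=293407/2048 → NEW=255, ERR=-228833/2048
(1,2): OLD=3650827/65536 → NEW=0, ERR=3650827/65536
(1,3): OLD=37520815/262144 → NEW=255, ERR=-29325905/262144
(1,4): OLD=897816365/16777216 → NEW=0, ERR=897816365/16777216
(1,5): OLD=17094276413/134217728 → NEW=0, ERR=17094276413/134217728
(1,6): OLD=361041364211/2147483648 → NEW=255, ERR=-186566966029/2147483648
(2,0): OLD=4362437/32768 → NEW=255, ERR=-3993403/32768
(2,1): OLD=70911559/1048576 → NEW=0, ERR=70911559/1048576
(2,2): OLD=2684961173/16777216 → NEW=255, ERR=-1593228907/16777216
(2,3): OLD=10872937261/134217728 → NEW=0, ERR=10872937261/134217728
(2,4): OLD=210510802301/1073741824 → NEW=255, ERR=-63293362819/1073741824
(2,5): OLD=4847018001727/34359738368 → NEW=255, ERR=-3914715282113/34359738368
(2,6): OLD=32416514682281/549755813888 → NEW=0, ERR=32416514682281/549755813888
(3,0): OLD=2946010613/16777216 → NEW=255, ERR=-1332179467/16777216
(3,1): OLD=19726177105/134217728 → NEW=255, ERR=-14499343535/134217728
(3,2): OLD=154057571779/1073741824 → NEW=255, ERR=-119746593341/1073741824
(3,3): OLD=642254935877/4294967296 → NEW=255, ERR=-452961724603/4294967296
(3,4): OLD=66047450055157/549755813888 → NEW=0, ERR=66047450055157/549755813888
(3,5): OLD=911841646582319/4398046511104 → NEW=255, ERR=-209660213749201/4398046511104
(3,6): OLD=12838754417047857/70368744177664 → NEW=255, ERR=-5105275348256463/70368744177664
Output grid:
  Row 0: .......  (7 black, running=7)
  Row 1: .#.#..#  (4 black, running=11)
  Row 2: #.#.##.  (3 black, running=14)
  Row 3: ####.##  (1 black, running=15)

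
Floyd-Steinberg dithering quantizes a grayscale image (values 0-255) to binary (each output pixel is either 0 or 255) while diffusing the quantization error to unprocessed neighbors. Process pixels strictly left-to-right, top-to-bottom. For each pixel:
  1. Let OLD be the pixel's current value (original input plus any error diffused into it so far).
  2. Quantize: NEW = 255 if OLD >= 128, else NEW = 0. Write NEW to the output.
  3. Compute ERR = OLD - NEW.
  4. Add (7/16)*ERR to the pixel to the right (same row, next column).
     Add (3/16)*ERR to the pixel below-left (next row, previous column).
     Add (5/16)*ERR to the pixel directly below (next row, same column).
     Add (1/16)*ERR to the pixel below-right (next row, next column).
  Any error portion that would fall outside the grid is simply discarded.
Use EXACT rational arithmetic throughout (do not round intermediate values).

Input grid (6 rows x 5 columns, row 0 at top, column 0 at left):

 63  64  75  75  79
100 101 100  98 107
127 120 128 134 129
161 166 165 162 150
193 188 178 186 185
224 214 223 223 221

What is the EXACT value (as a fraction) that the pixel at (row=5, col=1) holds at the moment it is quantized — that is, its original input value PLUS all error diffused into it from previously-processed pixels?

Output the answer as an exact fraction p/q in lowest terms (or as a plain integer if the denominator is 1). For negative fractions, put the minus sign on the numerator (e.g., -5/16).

Answer: 1739052895415033/8796093022208

Derivation:
(0,0): OLD=63 → NEW=0, ERR=63
(0,1): OLD=1465/16 → NEW=0, ERR=1465/16
(0,2): OLD=29455/256 → NEW=0, ERR=29455/256
(0,3): OLD=513385/4096 → NEW=0, ERR=513385/4096
(0,4): OLD=8771039/65536 → NEW=255, ERR=-7940641/65536
(1,0): OLD=35035/256 → NEW=255, ERR=-30245/256
(1,1): OLD=211837/2048 → NEW=0, ERR=211837/2048
(1,2): OLD=13790913/65536 → NEW=255, ERR=-2920767/65536
(1,3): OLD=26776109/262144 → NEW=0, ERR=26776109/262144
(1,4): OLD=510267111/4194304 → NEW=0, ERR=510267111/4194304
(2,0): OLD=3587247/32768 → NEW=0, ERR=3587247/32768
(2,1): OLD=193439477/1048576 → NEW=255, ERR=-73947403/1048576
(2,2): OLD=1825964319/16777216 → NEW=0, ERR=1825964319/16777216
(2,3): OLD=62695945197/268435456 → NEW=255, ERR=-5755096083/268435456
(2,4): OLD=704469319739/4294967296 → NEW=255, ERR=-390747340741/4294967296
(3,0): OLD=3053249087/16777216 → NEW=255, ERR=-1224940993/16777216
(3,1): OLD=18692234963/134217728 → NEW=255, ERR=-15533285677/134217728
(3,2): OLD=601084926465/4294967296 → NEW=255, ERR=-494131734015/4294967296
(3,3): OLD=813553781241/8589934592 → NEW=0, ERR=813553781241/8589934592
(3,4): OLD=22219083007421/137438953472 → NEW=255, ERR=-12827850127939/137438953472
(4,0): OLD=318866847313/2147483648 → NEW=255, ERR=-228741482927/2147483648
(4,1): OLD=5435575060817/68719476736 → NEW=0, ERR=5435575060817/68719476736
(4,2): OLD=205803804931807/1099511627776 → NEW=255, ERR=-74571660151073/1099511627776
(4,3): OLD=2836453276219729/17592186044416 → NEW=255, ERR=-1649554165106351/17592186044416
(4,4): OLD=33982325597827511/281474976710656 → NEW=0, ERR=33982325597827511/281474976710656
(5,0): OLD=225998692535955/1099511627776 → NEW=255, ERR=-54376772546925/1099511627776
(5,1): OLD=1739052895415033/8796093022208 → NEW=255, ERR=-503950825248007/8796093022208
Target (5,1): original=214, with diffused error = 1739052895415033/8796093022208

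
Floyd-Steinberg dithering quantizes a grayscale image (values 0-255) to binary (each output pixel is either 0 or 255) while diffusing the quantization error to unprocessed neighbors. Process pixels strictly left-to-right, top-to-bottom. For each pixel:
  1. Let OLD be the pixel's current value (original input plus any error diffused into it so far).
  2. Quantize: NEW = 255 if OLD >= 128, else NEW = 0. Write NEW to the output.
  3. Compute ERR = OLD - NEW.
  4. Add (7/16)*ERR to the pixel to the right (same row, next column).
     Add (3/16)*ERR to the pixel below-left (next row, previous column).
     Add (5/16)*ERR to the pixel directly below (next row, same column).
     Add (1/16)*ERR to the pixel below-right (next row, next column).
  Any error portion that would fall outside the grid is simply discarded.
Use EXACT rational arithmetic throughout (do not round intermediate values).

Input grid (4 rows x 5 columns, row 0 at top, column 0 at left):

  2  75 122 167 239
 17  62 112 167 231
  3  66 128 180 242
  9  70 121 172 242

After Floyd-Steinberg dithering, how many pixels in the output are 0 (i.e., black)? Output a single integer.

Answer: 10

Derivation:
(0,0): OLD=2 → NEW=0, ERR=2
(0,1): OLD=607/8 → NEW=0, ERR=607/8
(0,2): OLD=19865/128 → NEW=255, ERR=-12775/128
(0,3): OLD=252591/2048 → NEW=0, ERR=252591/2048
(0,4): OLD=9599689/32768 → NEW=255, ERR=1243849/32768
(1,0): OLD=4077/128 → NEW=0, ERR=4077/128
(1,1): OLD=83003/1024 → NEW=0, ERR=83003/1024
(1,2): OLD=4723223/32768 → NEW=255, ERR=-3632617/32768
(1,3): OLD=20699051/131072 → NEW=255, ERR=-12724309/131072
(1,4): OLD=436414753/2097152 → NEW=255, ERR=-98359007/2097152
(2,0): OLD=461241/16384 → NEW=0, ERR=461241/16384
(2,1): OLD=44486723/524288 → NEW=0, ERR=44486723/524288
(2,2): OLD=984345353/8388608 → NEW=0, ERR=984345353/8388608
(2,3): OLD=24867571595/134217728 → NEW=255, ERR=-9357949045/134217728
(2,4): OLD=409680824845/2147483648 → NEW=255, ERR=-137927505395/2147483648
(3,0): OLD=282756201/8388608 → NEW=0, ERR=282756201/8388608
(3,1): OLD=9061331829/67108864 → NEW=255, ERR=-8051428491/67108864
(3,2): OLD=209187904727/2147483648 → NEW=0, ERR=209187904727/2147483648
(3,3): OLD=807970537871/4294967296 → NEW=255, ERR=-287246122609/4294967296
(3,4): OLD=12940661088459/68719476736 → NEW=255, ERR=-4582805479221/68719476736
Output grid:
  Row 0: ..#.#  (3 black, running=3)
  Row 1: ..###  (2 black, running=5)
  Row 2: ...##  (3 black, running=8)
  Row 3: .#.##  (2 black, running=10)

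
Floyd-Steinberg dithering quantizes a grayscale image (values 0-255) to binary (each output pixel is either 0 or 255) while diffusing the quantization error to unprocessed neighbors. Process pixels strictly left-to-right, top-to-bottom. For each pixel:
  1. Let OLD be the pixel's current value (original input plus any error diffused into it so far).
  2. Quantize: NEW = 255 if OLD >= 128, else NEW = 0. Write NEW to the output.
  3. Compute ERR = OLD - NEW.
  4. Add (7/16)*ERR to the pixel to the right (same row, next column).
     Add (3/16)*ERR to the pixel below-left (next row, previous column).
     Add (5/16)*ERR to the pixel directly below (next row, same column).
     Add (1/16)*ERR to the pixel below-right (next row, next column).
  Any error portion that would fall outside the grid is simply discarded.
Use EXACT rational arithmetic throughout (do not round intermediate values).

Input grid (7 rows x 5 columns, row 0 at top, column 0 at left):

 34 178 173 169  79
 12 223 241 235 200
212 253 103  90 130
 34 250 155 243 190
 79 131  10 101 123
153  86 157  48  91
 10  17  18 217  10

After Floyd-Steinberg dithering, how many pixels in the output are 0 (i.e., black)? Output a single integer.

Answer: 16

Derivation:
(0,0): OLD=34 → NEW=0, ERR=34
(0,1): OLD=1543/8 → NEW=255, ERR=-497/8
(0,2): OLD=18665/128 → NEW=255, ERR=-13975/128
(0,3): OLD=248287/2048 → NEW=0, ERR=248287/2048
(0,4): OLD=4326681/32768 → NEW=255, ERR=-4029159/32768
(1,0): OLD=1405/128 → NEW=0, ERR=1405/128
(1,1): OLD=194603/1024 → NEW=255, ERR=-66517/1024
(1,2): OLD=6465479/32768 → NEW=255, ERR=-1890361/32768
(1,3): OLD=28543259/131072 → NEW=255, ERR=-4880101/131072
(1,4): OLD=320576881/2097152 → NEW=255, ERR=-214196879/2097152
(2,0): OLD=3330057/16384 → NEW=255, ERR=-847863/16384
(2,1): OLD=104820659/524288 → NEW=255, ERR=-28872781/524288
(2,2): OLD=418070361/8388608 → NEW=0, ERR=418070361/8388608
(2,3): OLD=10390160763/134217728 → NEW=0, ERR=10390160763/134217728
(2,4): OLD=278363774877/2147483648 → NEW=255, ERR=-269244555363/2147483648
(3,0): OLD=62936249/8388608 → NEW=0, ERR=62936249/8388608
(3,1): OLD=16252634245/67108864 → NEW=255, ERR=-860126075/67108864
(3,2): OLD=378042879623/2147483648 → NEW=255, ERR=-169565450617/2147483648
(3,3): OLD=911620434559/4294967296 → NEW=255, ERR=-183596225921/4294967296
(3,4): OLD=9411566589179/68719476736 → NEW=255, ERR=-8111899978501/68719476736
(4,0): OLD=84762675831/1073741824 → NEW=0, ERR=84762675831/1073741824
(4,1): OLD=5057598343735/34359738368 → NEW=255, ERR=-3704134940105/34359738368
(4,2): OLD=-38843316463719/549755813888 → NEW=0, ERR=-38843316463719/549755813888
(4,3): OLD=260906240565559/8796093022208 → NEW=0, ERR=260906240565559/8796093022208
(4,4): OLD=13569433694737409/140737488355328 → NEW=0, ERR=13569433694737409/140737488355328
(5,0): OLD=86562262837509/549755813888 → NEW=255, ERR=-53625469703931/549755813888
(5,1): OLD=5811728704143/4398046511104 → NEW=0, ERR=5811728704143/4398046511104
(5,2): OLD=18904144733576775/140737488355328 → NEW=255, ERR=-16983914797031865/140737488355328
(5,3): OLD=10208974698103433/562949953421312 → NEW=0, ERR=10208974698103433/562949953421312
(5,4): OLD=1179204628359098259/9007199254740992 → NEW=255, ERR=-1117631181599854701/9007199254740992
(6,0): OLD=-1423896160268171/70368744177664 → NEW=0, ERR=-1423896160268171/70368744177664
(6,1): OLD=-45403937453744229/2251799813685248 → NEW=0, ERR=-45403937453744229/2251799813685248
(6,2): OLD=-902539098123644967/36028797018963968 → NEW=0, ERR=-902539098123644967/36028797018963968
(6,3): OLD=104281625099132066835/576460752303423488 → NEW=255, ERR=-42715866738240922605/576460752303423488
(6,4): OLD=-553965334820234289083/9223372036854775808 → NEW=0, ERR=-553965334820234289083/9223372036854775808
Output grid:
  Row 0: .##.#  (2 black, running=2)
  Row 1: .####  (1 black, running=3)
  Row 2: ##..#  (2 black, running=5)
  Row 3: .####  (1 black, running=6)
  Row 4: .#...  (4 black, running=10)
  Row 5: #.#.#  (2 black, running=12)
  Row 6: ...#.  (4 black, running=16)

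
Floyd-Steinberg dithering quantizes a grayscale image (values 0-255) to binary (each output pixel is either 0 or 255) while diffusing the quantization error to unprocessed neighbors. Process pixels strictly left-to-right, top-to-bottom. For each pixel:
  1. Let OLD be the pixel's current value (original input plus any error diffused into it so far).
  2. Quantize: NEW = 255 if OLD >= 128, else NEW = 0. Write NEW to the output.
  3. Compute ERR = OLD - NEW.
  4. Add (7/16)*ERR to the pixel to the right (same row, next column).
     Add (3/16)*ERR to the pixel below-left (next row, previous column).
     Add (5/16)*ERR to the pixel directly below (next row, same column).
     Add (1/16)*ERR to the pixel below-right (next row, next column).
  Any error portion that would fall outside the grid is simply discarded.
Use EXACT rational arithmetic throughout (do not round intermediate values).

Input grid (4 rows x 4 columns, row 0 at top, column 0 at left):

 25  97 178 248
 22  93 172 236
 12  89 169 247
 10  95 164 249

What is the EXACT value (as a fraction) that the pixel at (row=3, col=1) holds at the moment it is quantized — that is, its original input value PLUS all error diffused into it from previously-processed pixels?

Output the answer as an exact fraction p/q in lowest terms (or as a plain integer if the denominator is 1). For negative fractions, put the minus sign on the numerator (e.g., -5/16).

(0,0): OLD=25 → NEW=0, ERR=25
(0,1): OLD=1727/16 → NEW=0, ERR=1727/16
(0,2): OLD=57657/256 → NEW=255, ERR=-7623/256
(0,3): OLD=962447/4096 → NEW=255, ERR=-82033/4096
(1,0): OLD=12813/256 → NEW=0, ERR=12813/256
(1,1): OLD=296155/2048 → NEW=255, ERR=-226085/2048
(1,2): OLD=7693175/65536 → NEW=0, ERR=7693175/65536
(1,3): OLD=292802033/1048576 → NEW=255, ERR=25415153/1048576
(2,0): OLD=227481/32768 → NEW=0, ERR=227481/32768
(2,1): OLD=86694051/1048576 → NEW=0, ERR=86694051/1048576
(2,2): OLD=502268975/2097152 → NEW=255, ERR=-32504785/2097152
(2,3): OLD=8560744339/33554432 → NEW=255, ERR=4364179/33554432
(3,0): OLD=464251273/16777216 → NEW=0, ERR=464251273/16777216
(3,1): OLD=35023006743/268435456 → NEW=255, ERR=-33428034537/268435456
Target (3,1): original=95, with diffused error = 35023006743/268435456

Answer: 35023006743/268435456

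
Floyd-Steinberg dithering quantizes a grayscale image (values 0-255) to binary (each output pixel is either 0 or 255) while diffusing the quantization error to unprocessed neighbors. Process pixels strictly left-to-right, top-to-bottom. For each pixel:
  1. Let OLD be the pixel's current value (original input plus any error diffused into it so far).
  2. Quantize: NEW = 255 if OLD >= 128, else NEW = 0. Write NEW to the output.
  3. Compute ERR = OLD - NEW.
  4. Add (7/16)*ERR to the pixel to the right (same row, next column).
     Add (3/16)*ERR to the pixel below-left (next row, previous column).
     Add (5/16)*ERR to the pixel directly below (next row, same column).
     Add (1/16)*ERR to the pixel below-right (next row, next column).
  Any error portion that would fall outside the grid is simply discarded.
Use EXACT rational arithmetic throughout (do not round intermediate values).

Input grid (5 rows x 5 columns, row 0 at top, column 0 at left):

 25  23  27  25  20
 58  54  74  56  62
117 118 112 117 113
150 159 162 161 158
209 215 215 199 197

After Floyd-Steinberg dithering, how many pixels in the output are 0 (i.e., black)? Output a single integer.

Answer: 13

Derivation:
(0,0): OLD=25 → NEW=0, ERR=25
(0,1): OLD=543/16 → NEW=0, ERR=543/16
(0,2): OLD=10713/256 → NEW=0, ERR=10713/256
(0,3): OLD=177391/4096 → NEW=0, ERR=177391/4096
(0,4): OLD=2552457/65536 → NEW=0, ERR=2552457/65536
(1,0): OLD=18477/256 → NEW=0, ERR=18477/256
(1,1): OLD=216251/2048 → NEW=0, ERR=216251/2048
(1,2): OLD=9405399/65536 → NEW=255, ERR=-7306281/65536
(1,3): OLD=8041867/262144 → NEW=0, ERR=8041867/262144
(1,4): OLD=378742081/4194304 → NEW=0, ERR=378742081/4194304
(2,0): OLD=5221689/32768 → NEW=255, ERR=-3134151/32768
(2,1): OLD=97265283/1048576 → NEW=0, ERR=97265283/1048576
(2,2): OLD=2182625609/16777216 → NEW=255, ERR=-2095564471/16777216
(2,3): OLD=21985891531/268435456 → NEW=0, ERR=21985891531/268435456
(2,4): OLD=768664882893/4294967296 → NEW=255, ERR=-326551777587/4294967296
(3,0): OLD=2306914089/16777216 → NEW=255, ERR=-1971275991/16777216
(3,1): OLD=14386074741/134217728 → NEW=0, ERR=14386074741/134217728
(3,2): OLD=820402177687/4294967296 → NEW=255, ERR=-274814482793/4294967296
(3,3): OLD=1172860732511/8589934592 → NEW=255, ERR=-1017572588449/8589934592
(3,4): OLD=12030377282555/137438953472 → NEW=0, ERR=12030377282555/137438953472
(4,0): OLD=413131267015/2147483648 → NEW=255, ERR=-134477063225/2147483648
(4,1): OLD=13864690469575/68719476736 → NEW=255, ERR=-3658776098105/68719476736
(4,2): OLD=171742336806281/1099511627776 → NEW=255, ERR=-108633128276599/1099511627776
(4,3): OLD=2307543215481543/17592186044416 → NEW=255, ERR=-2178464225844537/17592186044416
(4,4): OLD=45816773630779121/281474976710656 → NEW=255, ERR=-25959345430438159/281474976710656
Output grid:
  Row 0: .....  (5 black, running=5)
  Row 1: ..#..  (4 black, running=9)
  Row 2: #.#.#  (2 black, running=11)
  Row 3: #.##.  (2 black, running=13)
  Row 4: #####  (0 black, running=13)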